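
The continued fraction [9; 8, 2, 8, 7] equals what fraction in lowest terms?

9346/1025

Using pₖ = aₖpₖ₋₁ + pₖ₋₂ and qₖ = aₖqₖ₋₁ + qₖ₋₂:
  k=0: a=9, p=9, q=1
  k=1: a=8, p=73, q=8
  k=2: a=2, p=155, q=17
  k=3: a=8, p=1313, q=144
  k=4: a=7, p=9346, q=1025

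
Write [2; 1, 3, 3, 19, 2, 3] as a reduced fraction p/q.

4973/1796

Fold from the inside: start with 3/1.
  2 + 1/3 = 7/3
  19 + 3/7 = 136/7
  3 + 7/136 = 415/136
  3 + 136/415 = 1381/415
  1 + 415/1381 = 1796/1381
  2 + 1381/1796 = 4973/1796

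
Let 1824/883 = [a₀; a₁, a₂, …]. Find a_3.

1824 = 2·883 + 58   →  a_0 = 2
883 = 15·58 + 13   →  a_1 = 15
58 = 4·13 + 6   →  a_2 = 4
13 = 2·6 + 1   →  a_3 = 2

2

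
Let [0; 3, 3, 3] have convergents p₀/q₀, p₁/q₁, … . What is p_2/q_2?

Using pₖ = aₖpₖ₋₁ + pₖ₋₂, qₖ = aₖqₖ₋₁ + qₖ₋₂ (with p₋₁=1, p₋₂=0, q₋₁=0, q₋₂=1):
  k=0: a=0, p=0, q=1
  k=1: a=3, p=1, q=3
  k=2: a=3, p=3, q=10

3/10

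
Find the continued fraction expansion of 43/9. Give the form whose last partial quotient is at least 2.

[4; 1, 3, 2]

43 = 4·9 + 7
9 = 1·7 + 2
7 = 3·2 + 1
2 = 2·1 + 0  (stop)
So 43/9 = [4; 1, 3, 2].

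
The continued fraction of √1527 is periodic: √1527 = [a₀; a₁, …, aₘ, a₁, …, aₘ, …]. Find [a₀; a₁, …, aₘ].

[39; 13, 78]

a₀ = ⌊√1527⌋ = 39.
With m₀=0, d₀=1 and mₖ₊₁ = dₖaₖ − mₖ, dₖ₊₁ = (n − mₖ₊₁²)/dₖ, aₖ₊₁ = ⌊(a₀+mₖ₊₁)/dₖ₊₁⌋:
  k=1: m=39, d=6, a=13
  k=2: m=39, d=1, a=78
d=1 and a=2a₀=78 at k=2, so the next step gives (m, d) = (39, 6) again — its k=1 value — and the period has length 2.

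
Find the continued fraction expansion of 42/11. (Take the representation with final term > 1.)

42 = 3·11 + 9
11 = 1·9 + 2
9 = 4·2 + 1
2 = 2·1 + 0  (stop)
So 42/11 = [3; 1, 4, 2].

[3; 1, 4, 2]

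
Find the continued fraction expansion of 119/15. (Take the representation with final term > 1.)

[7; 1, 14]

119 = 7×15 + 14
15 = 1×14 + 1
14 = 14×1 + 0  (stop)
So 119/15 = [7; 1, 14].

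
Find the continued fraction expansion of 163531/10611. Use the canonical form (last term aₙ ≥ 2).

[15; 2, 2, 3, 11, 18, 3]

163531 = 15×10611 + 4366
10611 = 2×4366 + 1879
4366 = 2×1879 + 608
1879 = 3×608 + 55
608 = 11×55 + 3
55 = 18×3 + 1
3 = 3×1 + 0  (stop)
So 163531/10611 = [15; 2, 2, 3, 11, 18, 3].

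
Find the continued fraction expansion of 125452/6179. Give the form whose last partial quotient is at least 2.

[20; 3, 3, 3, 13, 14]

125452 = 20*6179 + 1872
6179 = 3*1872 + 563
1872 = 3*563 + 183
563 = 3*183 + 14
183 = 13*14 + 1
14 = 14*1 + 0  (stop)
So 125452/6179 = [20; 3, 3, 3, 13, 14].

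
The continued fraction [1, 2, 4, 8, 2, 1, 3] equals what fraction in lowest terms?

1229/850

Using pₖ = aₖpₖ₋₁ + pₖ₋₂ and qₖ = aₖqₖ₋₁ + qₖ₋₂:
  k=0: a=1, p=1, q=1
  k=1: a=2, p=3, q=2
  k=2: a=4, p=13, q=9
  k=3: a=8, p=107, q=74
  k=4: a=2, p=227, q=157
  k=5: a=1, p=334, q=231
  k=6: a=3, p=1229, q=850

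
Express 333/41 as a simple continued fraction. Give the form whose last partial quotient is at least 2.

333 = 8×41 + 5
41 = 8×5 + 1
5 = 5×1 + 0  (stop)
So 333/41 = [8; 8, 5].

[8; 8, 5]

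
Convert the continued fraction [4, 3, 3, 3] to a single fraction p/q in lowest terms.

Using pₖ = aₖpₖ₋₁ + pₖ₋₂ and qₖ = aₖqₖ₋₁ + qₖ₋₂:
  k=0: a=4, p=4, q=1
  k=1: a=3, p=13, q=3
  k=2: a=3, p=43, q=10
  k=3: a=3, p=142, q=33

142/33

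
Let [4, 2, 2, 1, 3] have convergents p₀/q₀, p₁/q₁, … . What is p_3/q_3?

Using pₖ = aₖpₖ₋₁ + pₖ₋₂, qₖ = aₖqₖ₋₁ + qₖ₋₂ (with p₋₁=1, p₋₂=0, q₋₁=0, q₋₂=1):
  k=0: a=4, p=4, q=1
  k=1: a=2, p=9, q=2
  k=2: a=2, p=22, q=5
  k=3: a=1, p=31, q=7

31/7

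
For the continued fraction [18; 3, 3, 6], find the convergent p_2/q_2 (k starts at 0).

183/10

Using pₖ = aₖpₖ₋₁ + pₖ₋₂, qₖ = aₖqₖ₋₁ + qₖ₋₂ (with p₋₁=1, p₋₂=0, q₋₁=0, q₋₂=1):
  k=0: a=18, p=18, q=1
  k=1: a=3, p=55, q=3
  k=2: a=3, p=183, q=10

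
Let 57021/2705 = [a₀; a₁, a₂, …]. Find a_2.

1

57021 = 21·2705 + 216   →  a_0 = 21
2705 = 12·216 + 113   →  a_1 = 12
216 = 1·113 + 103   →  a_2 = 1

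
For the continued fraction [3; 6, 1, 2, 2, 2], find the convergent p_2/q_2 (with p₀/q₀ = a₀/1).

22/7

Using pₖ = aₖpₖ₋₁ + pₖ₋₂, qₖ = aₖqₖ₋₁ + qₖ₋₂ (with p₋₁=1, p₋₂=0, q₋₁=0, q₋₂=1):
  k=0: a=3, p=3, q=1
  k=1: a=6, p=19, q=6
  k=2: a=1, p=22, q=7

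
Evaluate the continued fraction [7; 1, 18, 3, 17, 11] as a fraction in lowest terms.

Using pₖ = aₖpₖ₋₁ + pₖ₋₂ and qₖ = aₖqₖ₋₁ + qₖ₋₂:
  k=0: a=7, p=7, q=1
  k=1: a=1, p=8, q=1
  k=2: a=18, p=151, q=19
  k=3: a=3, p=461, q=58
  k=4: a=17, p=7988, q=1005
  k=5: a=11, p=88329, q=11113

88329/11113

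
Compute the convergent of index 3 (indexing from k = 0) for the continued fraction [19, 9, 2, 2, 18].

898/47

Using pₖ = aₖpₖ₋₁ + pₖ₋₂, qₖ = aₖqₖ₋₁ + qₖ₋₂ (with p₋₁=1, p₋₂=0, q₋₁=0, q₋₂=1):
  k=0: a=19, p=19, q=1
  k=1: a=9, p=172, q=9
  k=2: a=2, p=363, q=19
  k=3: a=2, p=898, q=47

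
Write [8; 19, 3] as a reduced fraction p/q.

Fold from the inside: start with 3/1.
  19 + 1/3 = 58/3
  8 + 3/58 = 467/58

467/58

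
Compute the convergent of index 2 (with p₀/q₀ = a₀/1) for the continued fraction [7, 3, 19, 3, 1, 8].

425/58

Using pₖ = aₖpₖ₋₁ + pₖ₋₂, qₖ = aₖqₖ₋₁ + qₖ₋₂ (with p₋₁=1, p₋₂=0, q₋₁=0, q₋₂=1):
  k=0: a=7, p=7, q=1
  k=1: a=3, p=22, q=3
  k=2: a=19, p=425, q=58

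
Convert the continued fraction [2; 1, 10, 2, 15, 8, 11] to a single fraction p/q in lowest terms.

93030/31937

Fold from the inside: start with 11/1.
  8 + 1/11 = 89/11
  15 + 11/89 = 1346/89
  2 + 89/1346 = 2781/1346
  10 + 1346/2781 = 29156/2781
  1 + 2781/29156 = 31937/29156
  2 + 29156/31937 = 93030/31937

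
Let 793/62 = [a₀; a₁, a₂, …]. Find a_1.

1

793 = 12·62 + 49   →  a_0 = 12
62 = 1·49 + 13   →  a_1 = 1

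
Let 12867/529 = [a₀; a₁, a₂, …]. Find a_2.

10

12867 = 24·529 + 171   →  a_0 = 24
529 = 3·171 + 16   →  a_1 = 3
171 = 10·16 + 11   →  a_2 = 10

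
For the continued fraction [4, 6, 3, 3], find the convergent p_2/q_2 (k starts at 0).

79/19

Using pₖ = aₖpₖ₋₁ + pₖ₋₂, qₖ = aₖqₖ₋₁ + qₖ₋₂ (with p₋₁=1, p₋₂=0, q₋₁=0, q₋₂=1):
  k=0: a=4, p=4, q=1
  k=1: a=6, p=25, q=6
  k=2: a=3, p=79, q=19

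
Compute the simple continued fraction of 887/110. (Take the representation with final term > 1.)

887 = 8×110 + 7
110 = 15×7 + 5
7 = 1×5 + 2
5 = 2×2 + 1
2 = 2×1 + 0  (stop)
So 887/110 = [8; 15, 1, 2, 2].

[8; 15, 1, 2, 2]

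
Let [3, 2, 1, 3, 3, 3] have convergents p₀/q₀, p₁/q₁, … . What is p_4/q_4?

121/36

Using pₖ = aₖpₖ₋₁ + pₖ₋₂, qₖ = aₖqₖ₋₁ + qₖ₋₂ (with p₋₁=1, p₋₂=0, q₋₁=0, q₋₂=1):
  k=0: a=3, p=3, q=1
  k=1: a=2, p=7, q=2
  k=2: a=1, p=10, q=3
  k=3: a=3, p=37, q=11
  k=4: a=3, p=121, q=36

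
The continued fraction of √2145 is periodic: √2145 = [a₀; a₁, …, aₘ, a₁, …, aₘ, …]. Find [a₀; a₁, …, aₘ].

a₀ = ⌊√2145⌋ = 46.
With m₀=0, d₀=1 and mₖ₊₁ = dₖaₖ − mₖ, dₖ₊₁ = (n − mₖ₊₁²)/dₖ, aₖ₊₁ = ⌊(a₀+mₖ₊₁)/dₖ₊₁⌋:
  k=1: m=46, d=29, a=3
  k=2: m=41, d=16, a=5
  k=3: m=39, d=39, a=2
  k=4: m=39, d=16, a=5
  k=5: m=41, d=29, a=3
  k=6: m=46, d=1, a=92
d=1 and a=2a₀=92 at k=6, so the next step gives (m, d) = (46, 29) again — its k=1 value — and the period has length 6.

[46; 3, 5, 2, 5, 3, 92]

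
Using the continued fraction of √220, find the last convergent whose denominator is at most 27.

√220 = [14; 1, 4, 1, 28, …] (period length 4).
Convergents:
  p_0/q_0 = 14/1
  p_1/q_1 = 15/1
  p_2/q_2 = 74/5
  p_3/q_3 = 89/6
  p_4/q_4 = 2566/173
q_3 = 6 ≤ 27 < 173 = q_4, so the answer is 89/6.

89/6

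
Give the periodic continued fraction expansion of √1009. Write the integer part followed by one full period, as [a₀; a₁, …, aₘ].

a₀ = ⌊√1009⌋ = 31.
With m₀=0, d₀=1 and mₖ₊₁ = dₖaₖ − mₖ, dₖ₊₁ = (n − mₖ₊₁²)/dₖ, aₖ₊₁ = ⌊(a₀+mₖ₊₁)/dₖ₊₁⌋:
  k=1: m=31, d=48, a=1
  k=2: m=17, d=15, a=3
  k=3: m=28, d=15, a=3
  k=4: m=17, d=48, a=1
  k=5: m=31, d=1, a=62
d=1 and a=2a₀=62 at k=5, so the next step gives (m, d) = (31, 48) again — its k=1 value — and the period has length 5.

[31; 1, 3, 3, 1, 62]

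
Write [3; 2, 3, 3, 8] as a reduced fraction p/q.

656/191

Using pₖ = aₖpₖ₋₁ + pₖ₋₂ and qₖ = aₖqₖ₋₁ + qₖ₋₂:
  k=0: a=3, p=3, q=1
  k=1: a=2, p=7, q=2
  k=2: a=3, p=24, q=7
  k=3: a=3, p=79, q=23
  k=4: a=8, p=656, q=191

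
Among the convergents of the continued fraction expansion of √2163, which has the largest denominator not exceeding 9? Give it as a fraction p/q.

√2163 = [46; 1, 1, 30, 1, 1, 92, …] (period length 6).
Convergents:
  p_0/q_0 = 46/1
  p_1/q_1 = 47/1
  p_2/q_2 = 93/2
  p_3/q_3 = 2837/61
q_2 = 2 ≤ 9 < 61 = q_3, so the answer is 93/2.

93/2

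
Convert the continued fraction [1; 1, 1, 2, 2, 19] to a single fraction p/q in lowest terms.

369/233

Fold from the inside: start with 19/1.
  2 + 1/19 = 39/19
  2 + 19/39 = 97/39
  1 + 39/97 = 136/97
  1 + 97/136 = 233/136
  1 + 136/233 = 369/233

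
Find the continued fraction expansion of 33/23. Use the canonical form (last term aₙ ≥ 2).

[1; 2, 3, 3]

33 = 1×23 + 10
23 = 2×10 + 3
10 = 3×3 + 1
3 = 3×1 + 0  (stop)
So 33/23 = [1; 2, 3, 3].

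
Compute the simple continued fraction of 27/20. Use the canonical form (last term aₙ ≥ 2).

[1; 2, 1, 6]

27 = 1·20 + 7
20 = 2·7 + 6
7 = 1·6 + 1
6 = 6·1 + 0  (stop)
So 27/20 = [1; 2, 1, 6].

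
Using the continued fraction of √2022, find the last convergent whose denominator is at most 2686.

√2022 = [44; 1, 28, 1, 88, …] (period length 4).
Convergents:
  p_0/q_0 = 44/1
  p_1/q_1 = 45/1
  p_2/q_2 = 1304/29
  p_3/q_3 = 1349/30
  p_4/q_4 = 120016/2669
  p_5/q_5 = 121365/2699
q_4 = 2669 ≤ 2686 < 2699 = q_5, so the answer is 120016/2669.

120016/2669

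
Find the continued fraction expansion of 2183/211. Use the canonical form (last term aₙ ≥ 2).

[10; 2, 1, 8, 8]

2183 = 10·211 + 73
211 = 2·73 + 65
73 = 1·65 + 8
65 = 8·8 + 1
8 = 8·1 + 0  (stop)
So 2183/211 = [10; 2, 1, 8, 8].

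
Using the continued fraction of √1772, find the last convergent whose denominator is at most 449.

18143/431

√1772 = [42; 10, 1, 1, 20, 1, 1, 10, 84, …] (period length 8).
Convergents:
  p_0/q_0 = 42/1
  p_1/q_1 = 421/10
  p_2/q_2 = 463/11
  p_3/q_3 = 884/21
  p_4/q_4 = 18143/431
  p_5/q_5 = 19027/452
q_4 = 431 ≤ 449 < 452 = q_5, so the answer is 18143/431.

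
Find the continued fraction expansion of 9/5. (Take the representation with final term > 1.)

[1; 1, 4]

9 = 1×5 + 4
5 = 1×4 + 1
4 = 4×1 + 0  (stop)
So 9/5 = [1; 1, 4].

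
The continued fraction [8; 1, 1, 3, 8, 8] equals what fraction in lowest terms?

Fold from the inside: start with 8/1.
  8 + 1/8 = 65/8
  3 + 8/65 = 203/65
  1 + 65/203 = 268/203
  1 + 203/268 = 471/268
  8 + 268/471 = 4036/471

4036/471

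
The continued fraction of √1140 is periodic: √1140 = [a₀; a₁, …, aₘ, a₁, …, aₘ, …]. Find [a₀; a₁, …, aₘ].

a₀ = ⌊√1140⌋ = 33.
With m₀=0, d₀=1 and mₖ₊₁ = dₖaₖ − mₖ, dₖ₊₁ = (n − mₖ₊₁²)/dₖ, aₖ₊₁ = ⌊(a₀+mₖ₊₁)/dₖ₊₁⌋:
  k=1: m=33, d=51, a=1
  k=2: m=18, d=16, a=3
  k=3: m=30, d=15, a=4
  k=4: m=30, d=16, a=3
  k=5: m=18, d=51, a=1
  k=6: m=33, d=1, a=66
d=1 and a=2a₀=66 at k=6, so the next step gives (m, d) = (33, 51) again — its k=1 value — and the period has length 6.

[33; 1, 3, 4, 3, 1, 66]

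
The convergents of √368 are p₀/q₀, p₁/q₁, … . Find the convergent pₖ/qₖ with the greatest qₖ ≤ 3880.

√368 = [19; 5, 2, 5, 38, …] (period length 4).
Convergents:
  p_0/q_0 = 19/1
  p_1/q_1 = 96/5
  p_2/q_2 = 211/11
  p_3/q_3 = 1151/60
  p_4/q_4 = 43949/2291
  p_5/q_5 = 220896/11515
q_4 = 2291 ≤ 3880 < 11515 = q_5, so the answer is 43949/2291.

43949/2291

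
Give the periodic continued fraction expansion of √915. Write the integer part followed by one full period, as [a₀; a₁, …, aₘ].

[30; 4, 60]

a₀ = ⌊√915⌋ = 30.
With m₀=0, d₀=1 and mₖ₊₁ = dₖaₖ − mₖ, dₖ₊₁ = (n − mₖ₊₁²)/dₖ, aₖ₊₁ = ⌊(a₀+mₖ₊₁)/dₖ₊₁⌋:
  k=1: m=30, d=15, a=4
  k=2: m=30, d=1, a=60
d=1 and a=2a₀=60 at k=2, so the next step gives (m, d) = (30, 15) again — its k=1 value — and the period has length 2.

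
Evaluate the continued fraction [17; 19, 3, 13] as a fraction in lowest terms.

Fold from the inside: start with 13/1.
  3 + 1/13 = 40/13
  19 + 13/40 = 773/40
  17 + 40/773 = 13181/773

13181/773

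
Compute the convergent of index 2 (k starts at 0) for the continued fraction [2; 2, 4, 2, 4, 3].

22/9

Using pₖ = aₖpₖ₋₁ + pₖ₋₂, qₖ = aₖqₖ₋₁ + qₖ₋₂ (with p₋₁=1, p₋₂=0, q₋₁=0, q₋₂=1):
  k=0: a=2, p=2, q=1
  k=1: a=2, p=5, q=2
  k=2: a=4, p=22, q=9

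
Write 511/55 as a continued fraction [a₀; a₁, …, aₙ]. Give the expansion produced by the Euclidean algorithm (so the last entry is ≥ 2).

511 = 9*55 + 16
55 = 3*16 + 7
16 = 2*7 + 2
7 = 3*2 + 1
2 = 2*1 + 0  (stop)
So 511/55 = [9; 3, 2, 3, 2].

[9; 3, 2, 3, 2]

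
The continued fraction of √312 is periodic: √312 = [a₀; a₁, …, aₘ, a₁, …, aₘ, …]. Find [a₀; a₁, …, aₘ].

[17; 1, 1, 1, 34]

a₀ = ⌊√312⌋ = 17.
With m₀=0, d₀=1 and mₖ₊₁ = dₖaₖ − mₖ, dₖ₊₁ = (n − mₖ₊₁²)/dₖ, aₖ₊₁ = ⌊(a₀+mₖ₊₁)/dₖ₊₁⌋:
  k=1: m=17, d=23, a=1
  k=2: m=6, d=12, a=1
  k=3: m=6, d=23, a=1
  k=4: m=17, d=1, a=34
d=1 and a=2a₀=34 at k=4, so the next step gives (m, d) = (17, 23) again — its k=1 value — and the period has length 4.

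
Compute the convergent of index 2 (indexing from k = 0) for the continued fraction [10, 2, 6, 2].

136/13

Using pₖ = aₖpₖ₋₁ + pₖ₋₂, qₖ = aₖqₖ₋₁ + qₖ₋₂ (with p₋₁=1, p₋₂=0, q₋₁=0, q₋₂=1):
  k=0: a=10, p=10, q=1
  k=1: a=2, p=21, q=2
  k=2: a=6, p=136, q=13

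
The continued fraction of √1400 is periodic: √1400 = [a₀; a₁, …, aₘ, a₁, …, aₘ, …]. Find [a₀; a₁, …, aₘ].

a₀ = ⌊√1400⌋ = 37.

[37; 2, 2, 2, 74]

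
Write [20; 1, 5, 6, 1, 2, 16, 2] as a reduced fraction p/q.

Using pₖ = aₖpₖ₋₁ + pₖ₋₂ and qₖ = aₖqₖ₋₁ + qₖ₋₂:
  k=0: a=20, p=20, q=1
  k=1: a=1, p=21, q=1
  k=2: a=5, p=125, q=6
  k=3: a=6, p=771, q=37
  k=4: a=1, p=896, q=43
  k=5: a=2, p=2563, q=123
  k=6: a=16, p=41904, q=2011
  k=7: a=2, p=86371, q=4145

86371/4145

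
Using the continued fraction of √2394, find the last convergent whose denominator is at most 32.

√2394 = [48; 1, 12, 1, 96, …] (period length 4).
Convergents:
  p_0/q_0 = 48/1
  p_1/q_1 = 49/1
  p_2/q_2 = 636/13
  p_3/q_3 = 685/14
  p_4/q_4 = 66396/1357
q_3 = 14 ≤ 32 < 1357 = q_4, so the answer is 685/14.

685/14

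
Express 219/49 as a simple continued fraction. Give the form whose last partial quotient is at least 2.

219 = 4·49 + 23
49 = 2·23 + 3
23 = 7·3 + 2
3 = 1·2 + 1
2 = 2·1 + 0  (stop)
So 219/49 = [4; 2, 7, 1, 2].

[4; 2, 7, 1, 2]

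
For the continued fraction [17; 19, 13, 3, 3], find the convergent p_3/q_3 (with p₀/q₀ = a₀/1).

Using pₖ = aₖpₖ₋₁ + pₖ₋₂, qₖ = aₖqₖ₋₁ + qₖ₋₂ (with p₋₁=1, p₋₂=0, q₋₁=0, q₋₂=1):
  k=0: a=17, p=17, q=1
  k=1: a=19, p=324, q=19
  k=2: a=13, p=4229, q=248
  k=3: a=3, p=13011, q=763

13011/763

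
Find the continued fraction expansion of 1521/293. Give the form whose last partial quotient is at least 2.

[5; 5, 4, 3, 4]

1521 = 5×293 + 56
293 = 5×56 + 13
56 = 4×13 + 4
13 = 3×4 + 1
4 = 4×1 + 0  (stop)
So 1521/293 = [5; 5, 4, 3, 4].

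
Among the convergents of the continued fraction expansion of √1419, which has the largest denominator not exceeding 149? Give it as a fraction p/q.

4219/112

√1419 = [37; 1, 2, 37, 2, 1, 74, …] (period length 6).
Convergents:
  p_0/q_0 = 37/1
  p_1/q_1 = 38/1
  p_2/q_2 = 113/3
  p_3/q_3 = 4219/112
  p_4/q_4 = 8551/227
q_3 = 112 ≤ 149 < 227 = q_4, so the answer is 4219/112.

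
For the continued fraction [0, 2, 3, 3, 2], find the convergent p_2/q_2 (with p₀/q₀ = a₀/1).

Using pₖ = aₖpₖ₋₁ + pₖ₋₂, qₖ = aₖqₖ₋₁ + qₖ₋₂ (with p₋₁=1, p₋₂=0, q₋₁=0, q₋₂=1):
  k=0: a=0, p=0, q=1
  k=1: a=2, p=1, q=2
  k=2: a=3, p=3, q=7

3/7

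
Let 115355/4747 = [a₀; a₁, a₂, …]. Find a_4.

115355 = 24·4747 + 1427   →  a_0 = 24
4747 = 3·1427 + 466   →  a_1 = 3
1427 = 3·466 + 29   →  a_2 = 3
466 = 16·29 + 2   →  a_3 = 16
29 = 14·2 + 1   →  a_4 = 14

14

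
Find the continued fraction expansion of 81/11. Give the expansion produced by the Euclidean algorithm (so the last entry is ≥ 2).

81 = 7×11 + 4
11 = 2×4 + 3
4 = 1×3 + 1
3 = 3×1 + 0  (stop)
So 81/11 = [7; 2, 1, 3].

[7; 2, 1, 3]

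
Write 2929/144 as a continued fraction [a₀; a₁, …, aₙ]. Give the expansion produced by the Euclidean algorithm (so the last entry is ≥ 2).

2929 = 20*144 + 49
144 = 2*49 + 46
49 = 1*46 + 3
46 = 15*3 + 1
3 = 3*1 + 0  (stop)
So 2929/144 = [20; 2, 1, 15, 3].

[20; 2, 1, 15, 3]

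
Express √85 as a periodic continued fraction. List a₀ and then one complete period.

a₀ = ⌊√85⌋ = 9.
With m₀=0, d₀=1 and mₖ₊₁ = dₖaₖ − mₖ, dₖ₊₁ = (n − mₖ₊₁²)/dₖ, aₖ₊₁ = ⌊(a₀+mₖ₊₁)/dₖ₊₁⌋:
  k=1: m=9, d=4, a=4
  k=2: m=7, d=9, a=1
  k=3: m=2, d=9, a=1
  k=4: m=7, d=4, a=4
  k=5: m=9, d=1, a=18
d=1 and a=2a₀=18 at k=5, so the next step gives (m, d) = (9, 4) again — its k=1 value — and the period has length 5.

[9; 4, 1, 1, 4, 18]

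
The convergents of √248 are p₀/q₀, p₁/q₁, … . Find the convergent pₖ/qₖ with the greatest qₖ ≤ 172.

2000/127

√248 = [15; 1, 2, 1, 30, …] (period length 4).
Convergents:
  p_0/q_0 = 15/1
  p_1/q_1 = 16/1
  p_2/q_2 = 47/3
  p_3/q_3 = 63/4
  p_4/q_4 = 1937/123
  p_5/q_5 = 2000/127
  p_6/q_6 = 5937/377
q_5 = 127 ≤ 172 < 377 = q_6, so the answer is 2000/127.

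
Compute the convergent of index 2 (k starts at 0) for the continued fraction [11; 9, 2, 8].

Using pₖ = aₖpₖ₋₁ + pₖ₋₂, qₖ = aₖqₖ₋₁ + qₖ₋₂ (with p₋₁=1, p₋₂=0, q₋₁=0, q₋₂=1):
  k=0: a=11, p=11, q=1
  k=1: a=9, p=100, q=9
  k=2: a=2, p=211, q=19

211/19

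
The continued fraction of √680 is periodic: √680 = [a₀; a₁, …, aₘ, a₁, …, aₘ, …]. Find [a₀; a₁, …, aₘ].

[26; 13, 52]

a₀ = ⌊√680⌋ = 26.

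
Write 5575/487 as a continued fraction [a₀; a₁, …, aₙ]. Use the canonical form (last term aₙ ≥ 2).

[11; 2, 4, 3, 1, 1, 1, 4]

5575 = 11*487 + 218
487 = 2*218 + 51
218 = 4*51 + 14
51 = 3*14 + 9
14 = 1*9 + 5
9 = 1*5 + 4
5 = 1*4 + 1
4 = 4*1 + 0  (stop)
So 5575/487 = [11; 2, 4, 3, 1, 1, 1, 4].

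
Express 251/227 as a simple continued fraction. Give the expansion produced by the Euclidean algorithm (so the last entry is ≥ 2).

[1; 9, 2, 5, 2]

251 = 1·227 + 24
227 = 9·24 + 11
24 = 2·11 + 2
11 = 5·2 + 1
2 = 2·1 + 0  (stop)
So 251/227 = [1; 9, 2, 5, 2].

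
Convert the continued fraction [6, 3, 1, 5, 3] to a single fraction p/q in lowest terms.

Using pₖ = aₖpₖ₋₁ + pₖ₋₂ and qₖ = aₖqₖ₋₁ + qₖ₋₂:
  k=0: a=6, p=6, q=1
  k=1: a=3, p=19, q=3
  k=2: a=1, p=25, q=4
  k=3: a=5, p=144, q=23
  k=4: a=3, p=457, q=73

457/73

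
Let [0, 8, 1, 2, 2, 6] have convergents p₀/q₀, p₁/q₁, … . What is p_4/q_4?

Using pₖ = aₖpₖ₋₁ + pₖ₋₂, qₖ = aₖqₖ₋₁ + qₖ₋₂ (with p₋₁=1, p₋₂=0, q₋₁=0, q₋₂=1):
  k=0: a=0, p=0, q=1
  k=1: a=8, p=1, q=8
  k=2: a=1, p=1, q=9
  k=3: a=2, p=3, q=26
  k=4: a=2, p=7, q=61

7/61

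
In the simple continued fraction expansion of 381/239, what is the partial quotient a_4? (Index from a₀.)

6

381 = 1·239 + 142   →  a_0 = 1
239 = 1·142 + 97   →  a_1 = 1
142 = 1·97 + 45   →  a_2 = 1
97 = 2·45 + 7   →  a_3 = 2
45 = 6·7 + 3   →  a_4 = 6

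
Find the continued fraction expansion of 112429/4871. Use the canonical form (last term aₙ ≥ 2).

[23; 12, 3, 3, 19, 2]

112429 = 23*4871 + 396
4871 = 12*396 + 119
396 = 3*119 + 39
119 = 3*39 + 2
39 = 19*2 + 1
2 = 2*1 + 0  (stop)
So 112429/4871 = [23; 12, 3, 3, 19, 2].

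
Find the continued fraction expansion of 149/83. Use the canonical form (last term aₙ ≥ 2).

149 = 1×83 + 66
83 = 1×66 + 17
66 = 3×17 + 15
17 = 1×15 + 2
15 = 7×2 + 1
2 = 2×1 + 0  (stop)
So 149/83 = [1; 1, 3, 1, 7, 2].

[1; 1, 3, 1, 7, 2]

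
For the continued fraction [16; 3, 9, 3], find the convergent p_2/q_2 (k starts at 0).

457/28

Using pₖ = aₖpₖ₋₁ + pₖ₋₂, qₖ = aₖqₖ₋₁ + qₖ₋₂ (with p₋₁=1, p₋₂=0, q₋₁=0, q₋₂=1):
  k=0: a=16, p=16, q=1
  k=1: a=3, p=49, q=3
  k=2: a=9, p=457, q=28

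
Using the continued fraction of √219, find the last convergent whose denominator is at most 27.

74/5

√219 = [14; 1, 3, 1, 28, …] (period length 4).
Convergents:
  p_0/q_0 = 14/1
  p_1/q_1 = 15/1
  p_2/q_2 = 59/4
  p_3/q_3 = 74/5
  p_4/q_4 = 2131/144
q_3 = 5 ≤ 27 < 144 = q_4, so the answer is 74/5.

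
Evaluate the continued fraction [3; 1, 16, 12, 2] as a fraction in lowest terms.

1683/427

Fold from the inside: start with 2/1.
  12 + 1/2 = 25/2
  16 + 2/25 = 402/25
  1 + 25/402 = 427/402
  3 + 402/427 = 1683/427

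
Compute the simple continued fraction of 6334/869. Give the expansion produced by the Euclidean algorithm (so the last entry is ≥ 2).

[7; 3, 2, 6, 9, 2]

6334 = 7*869 + 251
869 = 3*251 + 116
251 = 2*116 + 19
116 = 6*19 + 2
19 = 9*2 + 1
2 = 2*1 + 0  (stop)
So 6334/869 = [7; 3, 2, 6, 9, 2].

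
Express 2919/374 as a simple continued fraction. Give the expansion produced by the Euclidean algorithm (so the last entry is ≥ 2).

[7; 1, 4, 8, 9]

2919 = 7×374 + 301
374 = 1×301 + 73
301 = 4×73 + 9
73 = 8×9 + 1
9 = 9×1 + 0  (stop)
So 2919/374 = [7; 1, 4, 8, 9].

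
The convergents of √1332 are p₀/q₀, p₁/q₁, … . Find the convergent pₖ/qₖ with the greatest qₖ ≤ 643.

10657/292

√1332 = [36; 2, 72, …] (period length 2).
Convergents:
  p_0/q_0 = 36/1
  p_1/q_1 = 73/2
  p_2/q_2 = 5292/145
  p_3/q_3 = 10657/292
  p_4/q_4 = 772596/21169
q_3 = 292 ≤ 643 < 21169 = q_4, so the answer is 10657/292.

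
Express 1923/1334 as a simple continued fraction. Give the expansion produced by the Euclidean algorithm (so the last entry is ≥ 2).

1923 = 1·1334 + 589
1334 = 2·589 + 156
589 = 3·156 + 121
156 = 1·121 + 35
121 = 3·35 + 16
35 = 2·16 + 3
16 = 5·3 + 1
3 = 3·1 + 0  (stop)
So 1923/1334 = [1; 2, 3, 1, 3, 2, 5, 3].

[1; 2, 3, 1, 3, 2, 5, 3]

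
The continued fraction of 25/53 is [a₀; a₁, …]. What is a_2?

8

25 = 0·53 + 25   →  a_0 = 0
53 = 2·25 + 3   →  a_1 = 2
25 = 8·3 + 1   →  a_2 = 8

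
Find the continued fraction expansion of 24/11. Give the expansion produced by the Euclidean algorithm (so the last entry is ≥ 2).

[2; 5, 2]

24 = 2*11 + 2
11 = 5*2 + 1
2 = 2*1 + 0  (stop)
So 24/11 = [2; 5, 2].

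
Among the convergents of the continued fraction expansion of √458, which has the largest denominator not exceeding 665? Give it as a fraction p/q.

9181/429

√458 = [21; 2, 2, 42, …] (period length 3).
Convergents:
  p_0/q_0 = 21/1
  p_1/q_1 = 43/2
  p_2/q_2 = 107/5
  p_3/q_3 = 4537/212
  p_4/q_4 = 9181/429
  p_5/q_5 = 22899/1070
q_4 = 429 ≤ 665 < 1070 = q_5, so the answer is 9181/429.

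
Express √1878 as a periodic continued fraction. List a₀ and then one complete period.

[43; 2, 1, 42, 1, 2, 86]

a₀ = ⌊√1878⌋ = 43.
With m₀=0, d₀=1 and mₖ₊₁ = dₖaₖ − mₖ, dₖ₊₁ = (n − mₖ₊₁²)/dₖ, aₖ₊₁ = ⌊(a₀+mₖ₊₁)/dₖ₊₁⌋:
  k=1: m=43, d=29, a=2
  k=2: m=15, d=57, a=1
  k=3: m=42, d=2, a=42
  k=4: m=42, d=57, a=1
  k=5: m=15, d=29, a=2
  k=6: m=43, d=1, a=86
d=1 and a=2a₀=86 at k=6, so the next step gives (m, d) = (43, 29) again — its k=1 value — and the period has length 6.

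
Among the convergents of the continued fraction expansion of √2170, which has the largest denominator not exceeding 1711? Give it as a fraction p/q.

52313/1123

√2170 = [46; 1, 1, 2, 1, 1, 92, …] (period length 6).
Convergents:
  p_0/q_0 = 46/1
  p_1/q_1 = 47/1
  p_2/q_2 = 93/2
  p_3/q_3 = 233/5
  p_4/q_4 = 326/7
  p_5/q_5 = 559/12
  p_6/q_6 = 51754/1111
  p_7/q_7 = 52313/1123
  p_8/q_8 = 104067/2234
q_7 = 1123 ≤ 1711 < 2234 = q_8, so the answer is 52313/1123.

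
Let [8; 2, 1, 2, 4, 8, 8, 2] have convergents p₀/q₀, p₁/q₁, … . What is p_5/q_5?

Using pₖ = aₖpₖ₋₁ + pₖ₋₂, qₖ = aₖqₖ₋₁ + qₖ₋₂ (with p₋₁=1, p₋₂=0, q₋₁=0, q₋₂=1):
  k=0: a=8, p=8, q=1
  k=1: a=2, p=17, q=2
  k=2: a=1, p=25, q=3
  k=3: a=2, p=67, q=8
  k=4: a=4, p=293, q=35
  k=5: a=8, p=2411, q=288

2411/288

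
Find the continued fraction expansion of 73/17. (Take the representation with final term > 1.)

73 = 4·17 + 5
17 = 3·5 + 2
5 = 2·2 + 1
2 = 2·1 + 0  (stop)
So 73/17 = [4; 3, 2, 2].

[4; 3, 2, 2]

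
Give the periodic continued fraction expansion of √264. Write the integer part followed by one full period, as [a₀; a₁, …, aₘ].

[16; 4, 32]

a₀ = ⌊√264⌋ = 16.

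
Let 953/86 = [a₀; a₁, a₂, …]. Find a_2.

3

953 = 11·86 + 7   →  a_0 = 11
86 = 12·7 + 2   →  a_1 = 12
7 = 3·2 + 1   →  a_2 = 3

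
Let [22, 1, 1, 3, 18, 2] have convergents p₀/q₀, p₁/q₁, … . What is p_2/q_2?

Using pₖ = aₖpₖ₋₁ + pₖ₋₂, qₖ = aₖqₖ₋₁ + qₖ₋₂ (with p₋₁=1, p₋₂=0, q₋₁=0, q₋₂=1):
  k=0: a=22, p=22, q=1
  k=1: a=1, p=23, q=1
  k=2: a=1, p=45, q=2

45/2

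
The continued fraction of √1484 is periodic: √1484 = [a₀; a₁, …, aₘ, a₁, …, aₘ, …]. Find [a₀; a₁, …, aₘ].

[38; 1, 1, 10, 1, 1, 76]

a₀ = ⌊√1484⌋ = 38.
With m₀=0, d₀=1 and mₖ₊₁ = dₖaₖ − mₖ, dₖ₊₁ = (n − mₖ₊₁²)/dₖ, aₖ₊₁ = ⌊(a₀+mₖ₊₁)/dₖ₊₁⌋:
  k=1: m=38, d=40, a=1
  k=2: m=2, d=37, a=1
  k=3: m=35, d=7, a=10
  k=4: m=35, d=37, a=1
  k=5: m=2, d=40, a=1
  k=6: m=38, d=1, a=76
d=1 and a=2a₀=76 at k=6, so the next step gives (m, d) = (38, 40) again — its k=1 value — and the period has length 6.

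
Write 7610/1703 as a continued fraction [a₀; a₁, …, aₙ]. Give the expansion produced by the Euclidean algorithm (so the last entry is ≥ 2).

7610 = 4·1703 + 798
1703 = 2·798 + 107
798 = 7·107 + 49
107 = 2·49 + 9
49 = 5·9 + 4
9 = 2·4 + 1
4 = 4·1 + 0  (stop)
So 7610/1703 = [4; 2, 7, 2, 5, 2, 4].

[4; 2, 7, 2, 5, 2, 4]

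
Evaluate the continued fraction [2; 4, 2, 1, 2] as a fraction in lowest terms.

Fold from the inside: start with 2/1.
  1 + 1/2 = 3/2
  2 + 2/3 = 8/3
  4 + 3/8 = 35/8
  2 + 8/35 = 78/35

78/35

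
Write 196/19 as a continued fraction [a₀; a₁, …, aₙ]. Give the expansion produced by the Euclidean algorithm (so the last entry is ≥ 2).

[10; 3, 6]

196 = 10·19 + 6
19 = 3·6 + 1
6 = 6·1 + 0  (stop)
So 196/19 = [10; 3, 6].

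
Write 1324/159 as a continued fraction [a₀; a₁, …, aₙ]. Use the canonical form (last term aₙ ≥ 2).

1324 = 8·159 + 52
159 = 3·52 + 3
52 = 17·3 + 1
3 = 3·1 + 0  (stop)
So 1324/159 = [8; 3, 17, 3].

[8; 3, 17, 3]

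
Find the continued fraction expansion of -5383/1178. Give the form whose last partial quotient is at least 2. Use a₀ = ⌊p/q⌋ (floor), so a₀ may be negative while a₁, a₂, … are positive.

-5383 = -5*1178 + 507
1178 = 2*507 + 164
507 = 3*164 + 15
164 = 10*15 + 14
15 = 1*14 + 1
14 = 14*1 + 0  (stop)
So -5383/1178 = [-5; 2, 3, 10, 1, 14].

[-5; 2, 3, 10, 1, 14]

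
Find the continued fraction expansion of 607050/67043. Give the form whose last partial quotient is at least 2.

[9; 18, 3, 3, 3, 3, 16, 2]

607050 = 9×67043 + 3663
67043 = 18×3663 + 1109
3663 = 3×1109 + 336
1109 = 3×336 + 101
336 = 3×101 + 33
101 = 3×33 + 2
33 = 16×2 + 1
2 = 2×1 + 0  (stop)
So 607050/67043 = [9; 18, 3, 3, 3, 3, 16, 2].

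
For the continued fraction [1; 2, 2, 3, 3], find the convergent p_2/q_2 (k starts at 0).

Using pₖ = aₖpₖ₋₁ + pₖ₋₂, qₖ = aₖqₖ₋₁ + qₖ₋₂ (with p₋₁=1, p₋₂=0, q₋₁=0, q₋₂=1):
  k=0: a=1, p=1, q=1
  k=1: a=2, p=3, q=2
  k=2: a=2, p=7, q=5

7/5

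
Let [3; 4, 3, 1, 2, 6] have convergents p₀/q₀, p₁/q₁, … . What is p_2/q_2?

42/13

Using pₖ = aₖpₖ₋₁ + pₖ₋₂, qₖ = aₖqₖ₋₁ + qₖ₋₂ (with p₋₁=1, p₋₂=0, q₋₁=0, q₋₂=1):
  k=0: a=3, p=3, q=1
  k=1: a=4, p=13, q=4
  k=2: a=3, p=42, q=13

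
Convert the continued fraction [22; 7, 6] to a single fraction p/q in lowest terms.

Using pₖ = aₖpₖ₋₁ + pₖ₋₂ and qₖ = aₖqₖ₋₁ + qₖ₋₂:
  k=0: a=22, p=22, q=1
  k=1: a=7, p=155, q=7
  k=2: a=6, p=952, q=43

952/43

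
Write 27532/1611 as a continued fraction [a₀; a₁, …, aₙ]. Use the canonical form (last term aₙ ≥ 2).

27532 = 17×1611 + 145
1611 = 11×145 + 16
145 = 9×16 + 1
16 = 16×1 + 0  (stop)
So 27532/1611 = [17; 11, 9, 16].

[17; 11, 9, 16]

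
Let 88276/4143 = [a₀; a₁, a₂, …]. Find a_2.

88276 = 21·4143 + 1273   →  a_0 = 21
4143 = 3·1273 + 324   →  a_1 = 3
1273 = 3·324 + 301   →  a_2 = 3

3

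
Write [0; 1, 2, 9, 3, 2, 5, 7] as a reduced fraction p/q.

Fold from the inside: start with 7/1.
  5 + 1/7 = 36/7
  2 + 7/36 = 79/36
  3 + 36/79 = 273/79
  9 + 79/273 = 2536/273
  2 + 273/2536 = 5345/2536
  1 + 2536/5345 = 7881/5345
  0 + 5345/7881 = 5345/7881

5345/7881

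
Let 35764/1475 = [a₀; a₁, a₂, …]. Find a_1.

35764 = 24·1475 + 364   →  a_0 = 24
1475 = 4·364 + 19   →  a_1 = 4

4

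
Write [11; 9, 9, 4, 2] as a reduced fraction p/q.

8399/756

Using pₖ = aₖpₖ₋₁ + pₖ₋₂ and qₖ = aₖqₖ₋₁ + qₖ₋₂:
  k=0: a=11, p=11, q=1
  k=1: a=9, p=100, q=9
  k=2: a=9, p=911, q=82
  k=3: a=4, p=3744, q=337
  k=4: a=2, p=8399, q=756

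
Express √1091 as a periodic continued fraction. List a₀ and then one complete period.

a₀ = ⌊√1091⌋ = 33.
With m₀=0, d₀=1 and mₖ₊₁ = dₖaₖ − mₖ, dₖ₊₁ = (n − mₖ₊₁²)/dₖ, aₖ₊₁ = ⌊(a₀+mₖ₊₁)/dₖ₊₁⌋:
  k=1: m=33, d=2, a=33
  k=2: m=33, d=1, a=66
d=1 and a=2a₀=66 at k=2, so the next step gives (m, d) = (33, 2) again — its k=1 value — and the period has length 2.

[33; 33, 66]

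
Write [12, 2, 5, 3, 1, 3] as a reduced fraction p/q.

2155/173

Fold from the inside: start with 3/1.
  1 + 1/3 = 4/3
  3 + 3/4 = 15/4
  5 + 4/15 = 79/15
  2 + 15/79 = 173/79
  12 + 79/173 = 2155/173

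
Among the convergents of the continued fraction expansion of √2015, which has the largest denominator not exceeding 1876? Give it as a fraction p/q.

36315/809

√2015 = [44; 1, 7, 1, 88, …] (period length 4).
Convergents:
  p_0/q_0 = 44/1
  p_1/q_1 = 45/1
  p_2/q_2 = 359/8
  p_3/q_3 = 404/9
  p_4/q_4 = 35911/800
  p_5/q_5 = 36315/809
  p_6/q_6 = 290116/6463
q_5 = 809 ≤ 1876 < 6463 = q_6, so the answer is 36315/809.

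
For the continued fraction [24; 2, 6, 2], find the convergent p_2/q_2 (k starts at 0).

318/13

Using pₖ = aₖpₖ₋₁ + pₖ₋₂, qₖ = aₖqₖ₋₁ + qₖ₋₂ (with p₋₁=1, p₋₂=0, q₋₁=0, q₋₂=1):
  k=0: a=24, p=24, q=1
  k=1: a=2, p=49, q=2
  k=2: a=6, p=318, q=13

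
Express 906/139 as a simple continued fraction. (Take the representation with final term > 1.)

[6; 1, 1, 13, 2, 2]

906 = 6*139 + 72
139 = 1*72 + 67
72 = 1*67 + 5
67 = 13*5 + 2
5 = 2*2 + 1
2 = 2*1 + 0  (stop)
So 906/139 = [6; 1, 1, 13, 2, 2].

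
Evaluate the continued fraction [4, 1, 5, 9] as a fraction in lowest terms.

266/55

Fold from the inside: start with 9/1.
  5 + 1/9 = 46/9
  1 + 9/46 = 55/46
  4 + 46/55 = 266/55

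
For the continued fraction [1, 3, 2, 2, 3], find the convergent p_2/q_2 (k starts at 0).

Using pₖ = aₖpₖ₋₁ + pₖ₋₂, qₖ = aₖqₖ₋₁ + qₖ₋₂ (with p₋₁=1, p₋₂=0, q₋₁=0, q₋₂=1):
  k=0: a=1, p=1, q=1
  k=1: a=3, p=4, q=3
  k=2: a=2, p=9, q=7

9/7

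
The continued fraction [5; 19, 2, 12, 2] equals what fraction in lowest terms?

Using pₖ = aₖpₖ₋₁ + pₖ₋₂ and qₖ = aₖqₖ₋₁ + qₖ₋₂:
  k=0: a=5, p=5, q=1
  k=1: a=19, p=96, q=19
  k=2: a=2, p=197, q=39
  k=3: a=12, p=2460, q=487
  k=4: a=2, p=5117, q=1013

5117/1013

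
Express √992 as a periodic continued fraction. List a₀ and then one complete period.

a₀ = ⌊√992⌋ = 31.
With m₀=0, d₀=1 and mₖ₊₁ = dₖaₖ − mₖ, dₖ₊₁ = (n − mₖ₊₁²)/dₖ, aₖ₊₁ = ⌊(a₀+mₖ₊₁)/dₖ₊₁⌋:
  k=1: m=31, d=31, a=2
  k=2: m=31, d=1, a=62
d=1 and a=2a₀=62 at k=2, so the next step gives (m, d) = (31, 31) again — its k=1 value — and the period has length 2.

[31; 2, 62]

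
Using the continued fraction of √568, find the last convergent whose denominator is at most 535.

6840/287

√568 = [23; 1, 4, 1, 46, …] (period length 4).
Convergents:
  p_0/q_0 = 23/1
  p_1/q_1 = 24/1
  p_2/q_2 = 119/5
  p_3/q_3 = 143/6
  p_4/q_4 = 6697/281
  p_5/q_5 = 6840/287
  p_6/q_6 = 34057/1429
q_5 = 287 ≤ 535 < 1429 = q_6, so the answer is 6840/287.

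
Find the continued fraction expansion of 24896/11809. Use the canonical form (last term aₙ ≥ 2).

24896 = 2·11809 + 1278
11809 = 9·1278 + 307
1278 = 4·307 + 50
307 = 6·50 + 7
50 = 7·7 + 1
7 = 7·1 + 0  (stop)
So 24896/11809 = [2; 9, 4, 6, 7, 7].

[2; 9, 4, 6, 7, 7]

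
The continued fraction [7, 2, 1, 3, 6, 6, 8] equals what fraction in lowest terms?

Using pₖ = aₖpₖ₋₁ + pₖ₋₂ and qₖ = aₖqₖ₋₁ + qₖ₋₂:
  k=0: a=7, p=7, q=1
  k=1: a=2, p=15, q=2
  k=2: a=1, p=22, q=3
  k=3: a=3, p=81, q=11
  k=4: a=6, p=508, q=69
  k=5: a=6, p=3129, q=425
  k=6: a=8, p=25540, q=3469

25540/3469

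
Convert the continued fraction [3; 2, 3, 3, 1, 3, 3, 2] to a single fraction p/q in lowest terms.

Using pₖ = aₖpₖ₋₁ + pₖ₋₂ and qₖ = aₖqₖ₋₁ + qₖ₋₂:
  k=0: a=3, p=3, q=1
  k=1: a=2, p=7, q=2
  k=2: a=3, p=24, q=7
  k=3: a=3, p=79, q=23
  k=4: a=1, p=103, q=30
  k=5: a=3, p=388, q=113
  k=6: a=3, p=1267, q=369
  k=7: a=2, p=2922, q=851

2922/851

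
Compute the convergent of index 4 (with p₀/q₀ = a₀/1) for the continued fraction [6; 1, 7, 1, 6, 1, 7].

Using pₖ = aₖpₖ₋₁ + pₖ₋₂, qₖ = aₖqₖ₋₁ + qₖ₋₂ (with p₋₁=1, p₋₂=0, q₋₁=0, q₋₂=1):
  k=0: a=6, p=6, q=1
  k=1: a=1, p=7, q=1
  k=2: a=7, p=55, q=8
  k=3: a=1, p=62, q=9
  k=4: a=6, p=427, q=62

427/62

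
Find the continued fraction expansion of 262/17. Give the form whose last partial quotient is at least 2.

[15; 2, 2, 3]

262 = 15·17 + 7
17 = 2·7 + 3
7 = 2·3 + 1
3 = 3·1 + 0  (stop)
So 262/17 = [15; 2, 2, 3].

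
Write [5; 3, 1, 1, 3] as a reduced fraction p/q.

132/25

Using pₖ = aₖpₖ₋₁ + pₖ₋₂ and qₖ = aₖqₖ₋₁ + qₖ₋₂:
  k=0: a=5, p=5, q=1
  k=1: a=3, p=16, q=3
  k=2: a=1, p=21, q=4
  k=3: a=1, p=37, q=7
  k=4: a=3, p=132, q=25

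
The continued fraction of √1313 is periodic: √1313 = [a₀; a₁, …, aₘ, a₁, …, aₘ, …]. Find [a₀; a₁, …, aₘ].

[36; 4, 4, 72]

a₀ = ⌊√1313⌋ = 36.
With m₀=0, d₀=1 and mₖ₊₁ = dₖaₖ − mₖ, dₖ₊₁ = (n − mₖ₊₁²)/dₖ, aₖ₊₁ = ⌊(a₀+mₖ₊₁)/dₖ₊₁⌋:
  k=1: m=36, d=17, a=4
  k=2: m=32, d=17, a=4
  k=3: m=36, d=1, a=72
d=1 and a=2a₀=72 at k=3, so the next step gives (m, d) = (36, 17) again — its k=1 value — and the period has length 3.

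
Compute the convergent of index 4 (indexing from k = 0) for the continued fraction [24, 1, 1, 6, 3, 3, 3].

1006/41

Using pₖ = aₖpₖ₋₁ + pₖ₋₂, qₖ = aₖqₖ₋₁ + qₖ₋₂ (with p₋₁=1, p₋₂=0, q₋₁=0, q₋₂=1):
  k=0: a=24, p=24, q=1
  k=1: a=1, p=25, q=1
  k=2: a=1, p=49, q=2
  k=3: a=6, p=319, q=13
  k=4: a=3, p=1006, q=41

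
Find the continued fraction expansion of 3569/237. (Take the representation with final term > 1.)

3569 = 15·237 + 14
237 = 16·14 + 13
14 = 1·13 + 1
13 = 13·1 + 0  (stop)
So 3569/237 = [15; 16, 1, 13].

[15; 16, 1, 13]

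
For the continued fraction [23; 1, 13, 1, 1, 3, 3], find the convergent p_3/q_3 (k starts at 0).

359/15

Using pₖ = aₖpₖ₋₁ + pₖ₋₂, qₖ = aₖqₖ₋₁ + qₖ₋₂ (with p₋₁=1, p₋₂=0, q₋₁=0, q₋₂=1):
  k=0: a=23, p=23, q=1
  k=1: a=1, p=24, q=1
  k=2: a=13, p=335, q=14
  k=3: a=1, p=359, q=15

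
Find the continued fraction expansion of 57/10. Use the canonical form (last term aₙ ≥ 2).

57 = 5*10 + 7
10 = 1*7 + 3
7 = 2*3 + 1
3 = 3*1 + 0  (stop)
So 57/10 = [5; 1, 2, 3].

[5; 1, 2, 3]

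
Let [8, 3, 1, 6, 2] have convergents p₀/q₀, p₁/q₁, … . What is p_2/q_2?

Using pₖ = aₖpₖ₋₁ + pₖ₋₂, qₖ = aₖqₖ₋₁ + qₖ₋₂ (with p₋₁=1, p₋₂=0, q₋₁=0, q₋₂=1):
  k=0: a=8, p=8, q=1
  k=1: a=3, p=25, q=3
  k=2: a=1, p=33, q=4

33/4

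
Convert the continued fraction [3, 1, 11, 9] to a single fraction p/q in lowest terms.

Fold from the inside: start with 9/1.
  11 + 1/9 = 100/9
  1 + 9/100 = 109/100
  3 + 100/109 = 427/109

427/109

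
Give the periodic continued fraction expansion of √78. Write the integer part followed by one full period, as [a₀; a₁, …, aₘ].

a₀ = ⌊√78⌋ = 8.
With m₀=0, d₀=1 and mₖ₊₁ = dₖaₖ − mₖ, dₖ₊₁ = (n − mₖ₊₁²)/dₖ, aₖ₊₁ = ⌊(a₀+mₖ₊₁)/dₖ₊₁⌋:
  k=1: m=8, d=14, a=1
  k=2: m=6, d=3, a=4
  k=3: m=6, d=14, a=1
  k=4: m=8, d=1, a=16
d=1 and a=2a₀=16 at k=4, so the next step gives (m, d) = (8, 14) again — its k=1 value — and the period has length 4.

[8; 1, 4, 1, 16]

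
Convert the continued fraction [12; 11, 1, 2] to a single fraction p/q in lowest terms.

423/35

Using pₖ = aₖpₖ₋₁ + pₖ₋₂ and qₖ = aₖqₖ₋₁ + qₖ₋₂:
  k=0: a=12, p=12, q=1
  k=1: a=11, p=133, q=11
  k=2: a=1, p=145, q=12
  k=3: a=2, p=423, q=35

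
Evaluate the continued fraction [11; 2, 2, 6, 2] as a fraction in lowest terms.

787/69

Using pₖ = aₖpₖ₋₁ + pₖ₋₂ and qₖ = aₖqₖ₋₁ + qₖ₋₂:
  k=0: a=11, p=11, q=1
  k=1: a=2, p=23, q=2
  k=2: a=2, p=57, q=5
  k=3: a=6, p=365, q=32
  k=4: a=2, p=787, q=69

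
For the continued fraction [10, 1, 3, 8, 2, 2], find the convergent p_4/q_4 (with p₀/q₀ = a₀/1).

Using pₖ = aₖpₖ₋₁ + pₖ₋₂, qₖ = aₖqₖ₋₁ + qₖ₋₂ (with p₋₁=1, p₋₂=0, q₋₁=0, q₋₂=1):
  k=0: a=10, p=10, q=1
  k=1: a=1, p=11, q=1
  k=2: a=3, p=43, q=4
  k=3: a=8, p=355, q=33
  k=4: a=2, p=753, q=70

753/70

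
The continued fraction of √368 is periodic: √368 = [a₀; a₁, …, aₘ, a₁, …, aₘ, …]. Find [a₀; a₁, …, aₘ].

[19; 5, 2, 5, 38]

a₀ = ⌊√368⌋ = 19.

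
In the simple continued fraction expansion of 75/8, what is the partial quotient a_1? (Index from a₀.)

75 = 9·8 + 3   →  a_0 = 9
8 = 2·3 + 2   →  a_1 = 2

2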